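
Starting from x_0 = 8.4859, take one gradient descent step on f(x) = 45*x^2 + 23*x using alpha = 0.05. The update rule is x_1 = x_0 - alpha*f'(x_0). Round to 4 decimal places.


We compute the gradient at x_0 and apply the update.
f'(x) = 90*x + 23
f'(8.4859) = 90*8.4859 + 23 = 786.731
x_1 = 8.4859 - 0.05*786.731 = -30.8507


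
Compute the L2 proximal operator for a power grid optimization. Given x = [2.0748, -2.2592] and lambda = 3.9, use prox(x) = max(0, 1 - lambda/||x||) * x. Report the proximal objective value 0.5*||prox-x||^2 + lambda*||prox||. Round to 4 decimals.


Step 1: Compute ||x||.
||x|| = 3.0674
Step 2: Compute scaling factor.
scale = max(0, 1 - 3.9/3.0674) = 0.0
Step 3: prox(x) = [0.0, -0.0]
||prox(x)|| = 0.0
Step 4: Proximal objective.
0.5*||prox-x||^2 = 4.7044
lambda*||prox|| = 0.0
Total = 4.7044


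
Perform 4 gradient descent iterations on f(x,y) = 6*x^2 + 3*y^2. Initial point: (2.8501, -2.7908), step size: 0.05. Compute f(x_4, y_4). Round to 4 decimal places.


Gradient descent on f(x,y) = 6*x^2 + 3*y^2.
Starting point: (2.8501, -2.7908), alpha = 0.05
Step 1: grad_x = 2*6*2.8501 = 34.2012, grad_y = 2*3*-2.7908 = -16.7448
  x_1 = 2.8501 - 0.05*34.2012 = 1.14
  y_1 = -2.7908 - 0.05*-16.7448 = -1.9536
Step 2: grad_x = 2*6*1.14 = 13.6805, grad_y = 2*3*-1.9536 = -11.7214
  x_2 = 1.14 - 0.05*13.6805 = 0.456
  y_2 = -1.9536 - 0.05*-11.7214 = -1.3675
Step 3: grad_x = 2*6*0.456 = 5.4722, grad_y = 2*3*-1.3675 = -8.205
  x_3 = 0.456 - 0.05*5.4722 = 0.1824
  y_3 = -1.3675 - 0.05*-8.205 = -0.9572
Step 4: grad_x = 2*6*0.1824 = 2.1889, grad_y = 2*3*-0.9572 = -5.7435
  x_4 = 0.1824 - 0.05*2.1889 = 0.073
  y_4 = -0.9572 - 0.05*-5.7435 = -0.6701
f(0.073, -0.6701) = 6*0.073^2 + 3*(-0.6701)^2 = 1.3789


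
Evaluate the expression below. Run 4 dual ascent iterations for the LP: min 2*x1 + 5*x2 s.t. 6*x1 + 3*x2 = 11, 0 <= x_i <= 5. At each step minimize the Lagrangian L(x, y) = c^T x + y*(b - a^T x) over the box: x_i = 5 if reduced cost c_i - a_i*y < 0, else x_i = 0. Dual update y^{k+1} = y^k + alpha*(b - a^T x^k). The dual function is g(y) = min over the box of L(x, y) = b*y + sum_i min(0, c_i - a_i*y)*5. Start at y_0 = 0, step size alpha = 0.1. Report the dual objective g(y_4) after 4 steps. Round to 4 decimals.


Dual ascent for LP: min 2*x1 + 5*x2, 6*x1 + 3*x2 = 11, 0 <= x_i <= 5
Step 1: y^k = 0.0, reduced costs: (2.0, 5.0)
  x^k = (0.0, 0.0), subgradient = b - a^T x = 11.0
  y^{k+1} = 0.0 + 0.1*11.0 = 1.1
Step 2: y^k = 1.1, reduced costs: (-4.6, 1.7)
  x^k = (5.0, 0.0), subgradient = b - a^T x = -19.0
  y^{k+1} = 1.1 + 0.1*-19.0 = -0.8
Step 3: y^k = -0.8, reduced costs: (6.8, 7.4)
  x^k = (0.0, 0.0), subgradient = b - a^T x = 11.0
  y^{k+1} = -0.8 + 0.1*11.0 = 0.3
Step 4: y^k = 0.3, reduced costs: (0.2, 4.1)
  x^k = (0.0, 0.0), subgradient = b - a^T x = 11.0
  y^{k+1} = 0.3 + 0.1*11.0 = 1.4
Dual objective at y_4 = 1.4: reduced costs (-6.4, 0.8), box minimizer x = (5.0, 0.0)
g(y_4) = b*y + (c1 - a1*y)*x1 + (c2 - a2*y)*x2 = 11*1.4 + (-6.4)*5.0 + 0.8*0.0 = 15.4 - 32.0 + 0.0 = -16.6


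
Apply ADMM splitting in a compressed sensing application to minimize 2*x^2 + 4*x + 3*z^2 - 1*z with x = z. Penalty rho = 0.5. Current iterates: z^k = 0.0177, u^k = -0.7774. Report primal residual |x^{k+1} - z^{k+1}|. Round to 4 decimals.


ADMM iteration with rho = 0.5, z^k = 0.0177, u^k = -0.7774
Step 1: x-update.
Minimize 2*x^2 + 4*x + (0.5/2)*(x - 0.0177 - 0.7774)^2
FOC: (2*2 + 0.5)*x = -4 + 0.5*(0.0177 + 0.7774)
x^{k+1} = -0.8005
Step 2: z-update.
Minimize 3*z^2 - 1*z + (0.5/2)*(-0.8005 - z - 0.7774)^2
FOC: (2*3 + 0.5)*z = 1 + 0.5*(-0.8005 - 0.7774)
z^{k+1} = 0.0325
Step 3: u-update.
u^{k+1} = -0.7774 - 0.8005 - 0.0325 = -1.6104
Step 4: Primal residual = |-0.8005 - 0.0325| = 0.833


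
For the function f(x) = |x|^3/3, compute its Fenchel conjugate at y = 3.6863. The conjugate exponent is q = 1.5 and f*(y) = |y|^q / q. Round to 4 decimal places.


The conjugate exponent q satisfies 1/p + 1/q = 1.
p = 3, so q = 3/(3 - 1) = 1.5
|y|^q = 3.6863^1.5 = 7.0776
f*(3.6863) = 7.0776 / 1.5 = 4.7184


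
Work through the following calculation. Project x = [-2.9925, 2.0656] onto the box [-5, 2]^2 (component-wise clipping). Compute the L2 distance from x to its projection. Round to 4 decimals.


Project each component onto [-5, 2].
clip(-2.9925) = -2.9925, clip(2.0656) = 2.0
Projection = [-2.9925, 2.0]
Squared diffs: [0.0, 0.0043]
Distance = sqrt(0.0043) = 0.0656


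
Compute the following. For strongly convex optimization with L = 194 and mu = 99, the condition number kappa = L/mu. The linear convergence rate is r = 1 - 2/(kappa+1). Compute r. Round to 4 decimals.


Step 1: Compute the condition number.
kappa = L/mu = 194/99 = 1.9596
Step 2: Compute the convergence rate.
r = 1 - 2/(kappa + 1) = 1 - 2*mu/(L + mu) = (L - mu)/(L + mu) = 95/293 = 0.3242


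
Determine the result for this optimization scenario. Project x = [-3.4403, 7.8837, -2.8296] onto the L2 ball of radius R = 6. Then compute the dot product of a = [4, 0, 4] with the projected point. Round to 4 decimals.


Step 1: Compute ||x|| (intermediates to 6 decimals).
||x|| = sqrt((-3.4403)^2 + 7.8837^2 + (-2.8296)^2) = 9.05511
Step 2: Project.
Since ||x|| > R, scale = R/||x|| = 6/9.05511 = 0.662609, proj(x) = scale * x
proj(x) = [-2.279574, 5.223811, -1.874918]
Step 3: Dot product.
a^T * proj(x) = 4*(-2.279574) + 0*5.223811 + 4*(-1.874918) = -16.618


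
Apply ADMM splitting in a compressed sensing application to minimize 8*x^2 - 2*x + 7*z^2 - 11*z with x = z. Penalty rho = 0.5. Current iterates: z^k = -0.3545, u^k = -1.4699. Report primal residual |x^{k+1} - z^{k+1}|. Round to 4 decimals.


ADMM iteration with rho = 0.5, z^k = -0.3545, u^k = -1.4699
Step 1: x-update.
Minimize 8*x^2 - 2*x + (0.5/2)*(x + 0.3545 - 1.4699)^2
FOC: (2*8 + 0.5)*x = 2 + 0.5*(-0.3545 + 1.4699)
x^{k+1} = 0.155
Step 2: z-update.
Minimize 7*z^2 - 11*z + (0.5/2)*(0.155 - z - 1.4699)^2
FOC: (2*7 + 0.5)*z = 11 + 0.5*(0.155 - 1.4699)
z^{k+1} = 0.7133
Step 3: u-update.
u^{k+1} = -1.4699 + 0.155 - 0.7133 = -2.0282
Step 4: Primal residual = |0.155 - 0.7133| = 0.5583


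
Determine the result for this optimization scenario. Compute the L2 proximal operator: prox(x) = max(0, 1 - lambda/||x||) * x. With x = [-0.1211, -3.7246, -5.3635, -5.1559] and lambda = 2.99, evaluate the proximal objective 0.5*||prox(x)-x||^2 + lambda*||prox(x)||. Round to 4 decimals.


Step 1: Compute ||x||.
||x|| = 8.3209
Step 2: Compute scaling factor.
scale = max(0, 1 - 2.99/8.3209) = 0.6407
Step 3: prox(x) = [-0.0776, -2.3862, -3.4362, -3.3032]
||prox(x)|| = 5.3309
Step 4: Proximal objective.
0.5*||prox-x||^2 = 4.4701
lambda*||prox|| = 15.9394
Total = 20.4095


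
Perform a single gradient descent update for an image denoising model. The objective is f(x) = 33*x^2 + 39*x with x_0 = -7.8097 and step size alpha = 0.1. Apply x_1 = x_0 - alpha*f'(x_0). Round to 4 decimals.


We compute the gradient at x_0 and apply the update.
f'(x) = 66*x + 39
f'(-7.8097) = 66*-7.8097 + 39 = -476.4402
x_1 = -7.8097 - 0.1*-476.4402 = 39.8343


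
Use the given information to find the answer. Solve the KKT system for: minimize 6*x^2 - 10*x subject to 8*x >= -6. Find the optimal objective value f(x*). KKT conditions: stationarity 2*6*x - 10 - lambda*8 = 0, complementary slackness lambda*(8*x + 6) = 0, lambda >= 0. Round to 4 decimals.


Step 1: Try lambda = 0 (constraint inactive).
Stationarity: 2*6*x - 10 = 0
x* = 10/(2*6) = 5/6 = 0.8333 (rounded; the exact value 5/6 is used below)
Check constraint: 8*0.8333 = 6.6664 >= -6 -- satisfied.
Step 2: Compute optimal value.
f(x*) = 6*(5/6)^2 - 10*(5/6) = -4.1667


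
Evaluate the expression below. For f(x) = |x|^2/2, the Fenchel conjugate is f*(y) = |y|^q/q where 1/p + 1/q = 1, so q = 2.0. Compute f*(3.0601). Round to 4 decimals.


The conjugate exponent q satisfies 1/p + 1/q = 1.
p = 2, so q = 2/(2 - 1) = 2.0
|y|^q = 3.0601^2.0 = 9.3642
f*(3.0601) = 9.3642 / 2.0 = 4.6821


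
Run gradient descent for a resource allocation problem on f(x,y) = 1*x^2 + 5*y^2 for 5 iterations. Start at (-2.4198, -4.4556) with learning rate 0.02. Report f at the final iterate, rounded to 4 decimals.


Gradient descent on f(x,y) = 1*x^2 + 5*y^2.
Starting point: (-2.4198, -4.4556), alpha = 0.02
Step 1: grad_x = 2*1*-2.4198 = -4.8396, grad_y = 2*5*-4.4556 = -44.556
  x_1 = -2.4198 - 0.02*-4.8396 = -2.323
  y_1 = -4.4556 - 0.02*-44.556 = -3.5645
Step 2: grad_x = 2*1*-2.323 = -4.646, grad_y = 2*5*-3.5645 = -35.6448
  x_2 = -2.323 - 0.02*-4.646 = -2.2301
  y_2 = -3.5645 - 0.02*-35.6448 = -2.8516
Step 3: grad_x = 2*1*-2.2301 = -4.4602, grad_y = 2*5*-2.8516 = -28.5158
  x_3 = -2.2301 - 0.02*-4.4602 = -2.1409
  y_3 = -2.8516 - 0.02*-28.5158 = -2.2813
Step 4: grad_x = 2*1*-2.1409 = -4.2818, grad_y = 2*5*-2.2813 = -22.8127
  x_4 = -2.1409 - 0.02*-4.2818 = -2.0552
  y_4 = -2.2813 - 0.02*-22.8127 = -1.825
Step 5: grad_x = 2*1*-2.0552 = -4.1105, grad_y = 2*5*-1.825 = -18.2501
  x_5 = -2.0552 - 0.02*-4.1105 = -1.973
  y_5 = -1.825 - 0.02*-18.2501 = -1.46
f(-1.973, -1.46) = 1*(-1.973)^2 + 5*(-1.46)^2 = 14.551


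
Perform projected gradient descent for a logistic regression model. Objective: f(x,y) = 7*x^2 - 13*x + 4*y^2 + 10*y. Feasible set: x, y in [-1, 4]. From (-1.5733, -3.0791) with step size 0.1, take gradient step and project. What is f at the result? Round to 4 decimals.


Step 1: Compute gradient at (-1.5733, -3.0791).
grad_x = 2*7*-1.5733 - 13 = -35.0262
grad_y = 2*4*-3.0791 + 10 = -14.6328
Step 2: Gradient step.
x_raw = -1.5733 - 0.1*-35.0262 = 1.9293
y_raw = -3.0791 - 0.1*-14.6328 = -1.6158
Step 3: Project onto [-1, 4].
x_proj = clip(1.9293) = 1.9293
y_proj = clip(-1.6158) = -1.0
Step 4: Evaluate f.
f(1.9293, -1.0) = -5.0252


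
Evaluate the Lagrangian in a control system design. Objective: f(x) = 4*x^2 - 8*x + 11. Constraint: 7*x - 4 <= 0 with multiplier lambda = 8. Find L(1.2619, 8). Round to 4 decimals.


Step 1: Evaluate f(x).
f(1.2619) = 4*1.2619^2 - 8*1.2619 + 11 = 7.2744
Step 2: Evaluate g(x).
g(1.2619) = 7*1.2619 - 4 = 4.8333
Step 3: Compute Lagrangian.
L = 7.2744 + 8*4.8333 = 45.9408


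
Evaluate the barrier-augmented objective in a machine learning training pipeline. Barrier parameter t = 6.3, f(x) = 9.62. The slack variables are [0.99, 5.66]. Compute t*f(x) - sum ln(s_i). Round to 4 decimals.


Step 1: Compute log-barrier.
ln values: [-0.0101, 1.7334]
phi = -(-0.0101 + 1.7334) = -1.7234
Step 2: Compute augmented objective.
t*f(x) = 6.3*9.62 = 60.606
Total = 60.606 - 1.7234 = 58.8826


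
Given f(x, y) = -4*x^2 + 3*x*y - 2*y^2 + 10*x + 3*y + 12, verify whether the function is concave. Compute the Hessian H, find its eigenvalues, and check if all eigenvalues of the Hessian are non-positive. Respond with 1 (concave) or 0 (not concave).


The Hessian of f(x,y) = -4*x^2 + 3*x*y - 2*y^2 + 10*x + 3*y + 12 is:
H = [[-8, 3], [3, -4]]
Trace = -8 - 4 = -12
Determinant = -8*-4 - (3)^2 = 23
Discriminant = (-12)^2 - 4*23 = 52.0
Eigenvalues: lambda_1 = -9.6056, lambda_2 = -2.3944
The function is concave.

1


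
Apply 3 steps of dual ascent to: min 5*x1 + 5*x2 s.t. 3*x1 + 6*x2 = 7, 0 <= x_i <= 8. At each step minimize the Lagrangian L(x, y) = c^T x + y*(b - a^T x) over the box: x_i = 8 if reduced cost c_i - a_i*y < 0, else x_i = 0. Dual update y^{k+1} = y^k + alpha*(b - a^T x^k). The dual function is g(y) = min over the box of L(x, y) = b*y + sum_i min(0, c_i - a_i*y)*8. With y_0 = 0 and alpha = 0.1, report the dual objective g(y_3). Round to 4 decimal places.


Dual ascent for LP: min 5*x1 + 5*x2, 3*x1 + 6*x2 = 7, 0 <= x_i <= 8
Step 1: y^k = 0.0, reduced costs: (5.0, 5.0)
  x^k = (0.0, 0.0), subgradient = b - a^T x = 7.0
  y^{k+1} = 0.0 + 0.1*7.0 = 0.7
Step 2: y^k = 0.7, reduced costs: (2.9, 0.8)
  x^k = (0.0, 0.0), subgradient = b - a^T x = 7.0
  y^{k+1} = 0.7 + 0.1*7.0 = 1.4
Step 3: y^k = 1.4, reduced costs: (0.8, -3.4)
  x^k = (0.0, 8.0), subgradient = b - a^T x = -41.0
  y^{k+1} = 1.4 + 0.1*-41.0 = -2.7
Dual objective at y_3 = -2.7: reduced costs (13.1, 21.2), box minimizer x = (0.0, 0.0)
g(y_3) = b*y + (c1 - a1*y)*x1 + (c2 - a2*y)*x2 = 7*(-2.7) + 13.1*0.0 + 21.2*0.0 = -18.9 + 0.0 + 0.0 = -18.9


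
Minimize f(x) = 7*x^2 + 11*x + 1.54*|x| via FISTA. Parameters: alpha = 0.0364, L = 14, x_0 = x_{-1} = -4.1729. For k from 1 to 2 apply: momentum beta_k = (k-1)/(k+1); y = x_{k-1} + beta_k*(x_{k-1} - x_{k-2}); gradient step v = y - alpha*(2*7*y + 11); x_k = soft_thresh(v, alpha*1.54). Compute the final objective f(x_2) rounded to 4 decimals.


FISTA on f(x) = 7*x^2 + 11*x + 1.54*|x|
L = 14, alpha = 0.0364
Iteration 1: beta = 0.0, y = -4.1729 + 0.0*(-4.1729 + 4.1729) = -4.1729
  grad(y) = -47.4206, v = y - alpha*grad = -2.4468
  prox(v) = soft_thresh(-2.4468, 0.0561) = -2.3907
Iteration 2: beta = 0.3333, y = -2.3907 + 0.3333*(-2.3907 + 4.1729) = -1.7967
  grad(y) = -14.1535, v = y - alpha*grad = -1.2815
  prox(v) = soft_thresh(-1.2815, 0.0561) = -1.2254
f(x_2) = 7*(-1.2254)^2 + 11*(-1.2254) + 1.54*|-1.2254| = -1.0808


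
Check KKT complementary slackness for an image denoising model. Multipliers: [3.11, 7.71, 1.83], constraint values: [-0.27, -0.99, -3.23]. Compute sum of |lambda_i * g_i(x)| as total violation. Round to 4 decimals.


KKT complementary slackness check:
lambda_1 * g_1 = 3.11 * -0.27 = -0.8397
lambda_2 * g_2 = 7.71 * -0.99 = -7.6329
lambda_3 * g_3 = 1.83 * -3.23 = -5.9109
Total violation = 0.8397 + 7.6329 + 5.9109 = 14.3835


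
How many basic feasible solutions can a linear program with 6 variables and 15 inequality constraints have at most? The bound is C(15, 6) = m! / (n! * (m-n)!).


Each vertex corresponds to some choice of n active constraints out of m, so the number of vertices is at most C(m, n) = m! / (n!(m-n)!).
m = 15, n = 6
Numerator: 15 * 14 * 13 * 12 * 11 * 10
Denominator: 6! = 720
C(15, 6) = 5005


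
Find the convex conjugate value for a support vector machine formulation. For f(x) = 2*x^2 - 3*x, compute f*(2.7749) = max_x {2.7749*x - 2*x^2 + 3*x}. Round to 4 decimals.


f*(y) = sup_x {y*x - a*x^2 - b*x} = sup_x {(y-b)*x - a*x^2}
FOC: (y - b) - 2a*x = 0 => x* = (y - b)/(2a)
x* = (2.7749 + 3)/(2*2) = 1.4437
f*(2.7749) = (y-b)^2/(4a) = (2.7749 + 3)^2/(4*2)
= 33.3495/8 = 4.1687


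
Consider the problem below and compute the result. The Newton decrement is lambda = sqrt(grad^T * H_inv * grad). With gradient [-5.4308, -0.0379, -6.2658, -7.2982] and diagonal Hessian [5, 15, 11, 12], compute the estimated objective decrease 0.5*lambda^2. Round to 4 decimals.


Step 1: H is diagonal, so H^(-1) * g = [-1.0862, -0.0025, -0.5696, -0.6082].
Step 2: g^T H^(-1) g = sum_i g_i^2 / H_ii
  = (-5.4308)^2/5 + (-0.0379)^2/15 + (-6.2658)^2/11 + (-7.2982)^2/12
  = 5.8987 + 0.0001 + 3.5691 + 4.4386 = 13.9066
Step 3: Objective decrease = 0.5 * g^T H^(-1) g = 6.9533


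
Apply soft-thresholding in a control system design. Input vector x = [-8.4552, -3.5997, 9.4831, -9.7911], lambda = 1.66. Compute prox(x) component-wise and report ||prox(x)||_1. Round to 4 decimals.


Soft-thresholding with lambda = 1.66:
prox(-8.4552) = sign(-8.4552)*max(|-8.4552| - 1.66, 0) = -6.7952
prox(-3.5997) = sign(-3.5997)*max(|-3.5997| - 1.66, 0) = -1.9397
prox(9.4831) = sign(9.4831)*max(|9.4831| - 1.66, 0) = 7.8231
prox(-9.7911) = sign(-9.7911)*max(|-9.7911| - 1.66, 0) = -8.1311
prox(x) = [-6.7952, -1.9397, 7.8231, -8.1311]
||prox(x)||_1 = 6.7952 + 1.9397 + 7.8231 + 8.1311 = 24.6891


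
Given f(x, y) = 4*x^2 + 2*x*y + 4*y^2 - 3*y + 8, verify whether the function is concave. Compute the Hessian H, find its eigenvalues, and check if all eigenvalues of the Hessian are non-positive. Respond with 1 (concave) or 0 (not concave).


The Hessian of f(x,y) = 4*x^2 + 2*x*y + 4*y^2 - 3*y + 8 is:
H = [[8, 2], [2, 8]]
Trace = 8 + 8 = 16
Determinant = 8*8 - (2)^2 = 60
Discriminant = (16)^2 - 4*60 = 16.0
Eigenvalues: lambda_1 = 6.0, lambda_2 = 10.0
The function is not concave.

0


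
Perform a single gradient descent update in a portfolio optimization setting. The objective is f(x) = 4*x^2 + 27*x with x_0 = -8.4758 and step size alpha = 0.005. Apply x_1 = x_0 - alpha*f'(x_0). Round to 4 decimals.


We compute the gradient at x_0 and apply the update.
f'(x) = 8*x + 27
f'(-8.4758) = 8*-8.4758 + 27 = -40.8064
x_1 = -8.4758 - 0.005*-40.8064 = -8.2718


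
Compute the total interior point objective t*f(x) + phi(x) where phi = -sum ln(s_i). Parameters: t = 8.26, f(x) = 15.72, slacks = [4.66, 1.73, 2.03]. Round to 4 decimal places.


Step 1: Compute log-barrier.
ln values: [1.539, 0.5481, 0.708]
phi = -(1.539 + 0.5481 + 0.708) = -2.7952
Step 2: Compute augmented objective.
t*f(x) = 8.26*15.72 = 129.8472
Total = 129.8472 - 2.7952 = 127.052


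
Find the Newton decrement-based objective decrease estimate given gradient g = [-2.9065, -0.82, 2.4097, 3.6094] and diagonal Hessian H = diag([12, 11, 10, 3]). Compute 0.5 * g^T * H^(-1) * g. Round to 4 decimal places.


Step 1: H is diagonal, so H^(-1) * g = [-0.2422, -0.0745, 0.241, 1.2031].
Step 2: g^T H^(-1) g = sum_i g_i^2 / H_ii
  = (-2.9065)^2/12 + (-0.82)^2/11 + (2.4097)^2/10 + (3.6094)^2/3
  = 0.704 + 0.0611 + 0.5807 + 4.3426 = 5.6884
Step 3: Objective decrease = 0.5 * g^T H^(-1) g = 2.8442


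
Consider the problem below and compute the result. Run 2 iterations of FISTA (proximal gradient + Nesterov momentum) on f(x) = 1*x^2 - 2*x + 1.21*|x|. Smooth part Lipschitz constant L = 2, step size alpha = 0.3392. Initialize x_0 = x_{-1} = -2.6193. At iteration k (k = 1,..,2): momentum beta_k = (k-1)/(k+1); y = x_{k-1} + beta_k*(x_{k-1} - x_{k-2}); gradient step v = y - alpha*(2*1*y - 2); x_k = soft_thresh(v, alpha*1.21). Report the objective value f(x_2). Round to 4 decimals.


FISTA on f(x) = 1*x^2 - 2*x + 1.21*|x|
L = 2, alpha = 0.3392
Iteration 1: beta = 0.0, y = -2.6193 + 0.0*(-2.6193 + 2.6193) = -2.6193
  grad(y) = -7.2386, v = y - alpha*grad = -0.164
  prox(v) = soft_thresh(-0.164, 0.4104) = 0.0
Iteration 2: beta = 0.3333, y = 0.0 + 0.3333*(0.0 + 2.6193) = 0.8731
  grad(y) = -0.2538, v = y - alpha*grad = 0.9592
  prox(v) = soft_thresh(0.9592, 0.4104) = 0.5488
f(x_2) = 1*0.5488^2 - 2*0.5488 + 1.21*|0.5488| = -0.1324


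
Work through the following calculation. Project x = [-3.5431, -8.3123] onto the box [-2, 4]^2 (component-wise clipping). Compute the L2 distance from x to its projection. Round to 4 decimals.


Project each component onto [-2, 4].
clip(-3.5431) = -2.0, clip(-8.3123) = -2.0
Projection = [-2.0, -2.0]
Squared diffs: [2.3812, 39.8451]
Distance = sqrt(42.2263) = 6.4982


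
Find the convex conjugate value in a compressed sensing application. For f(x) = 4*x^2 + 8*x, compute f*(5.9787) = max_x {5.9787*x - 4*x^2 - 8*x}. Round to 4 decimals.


f*(y) = sup_x {y*x - a*x^2 - b*x} = sup_x {(y-b)*x - a*x^2}
FOC: (y - b) - 2a*x = 0 => x* = (y - b)/(2a)
x* = (5.9787 - 8)/(2*4) = -0.2527
f*(5.9787) = (y-b)^2/(4a) = (5.9787 - 8)^2/(4*4)
= 4.0857/16 = 0.2554


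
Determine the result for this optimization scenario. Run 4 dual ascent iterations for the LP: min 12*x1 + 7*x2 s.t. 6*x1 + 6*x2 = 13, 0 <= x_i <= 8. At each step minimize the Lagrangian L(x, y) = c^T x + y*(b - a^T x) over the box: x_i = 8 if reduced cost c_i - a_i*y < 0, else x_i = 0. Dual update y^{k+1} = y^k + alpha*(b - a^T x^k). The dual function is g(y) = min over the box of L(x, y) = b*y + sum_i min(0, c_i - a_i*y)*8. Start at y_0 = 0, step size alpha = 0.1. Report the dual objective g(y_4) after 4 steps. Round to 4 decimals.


Dual ascent for LP: min 12*x1 + 7*x2, 6*x1 + 6*x2 = 13, 0 <= x_i <= 8
Step 1: y^k = 0.0, reduced costs: (12.0, 7.0)
  x^k = (0.0, 0.0), subgradient = b - a^T x = 13.0
  y^{k+1} = 0.0 + 0.1*13.0 = 1.3
Step 2: y^k = 1.3, reduced costs: (4.2, -0.8)
  x^k = (0.0, 8.0), subgradient = b - a^T x = -35.0
  y^{k+1} = 1.3 + 0.1*-35.0 = -2.2
Step 3: y^k = -2.2, reduced costs: (25.2, 20.2)
  x^k = (0.0, 0.0), subgradient = b - a^T x = 13.0
  y^{k+1} = -2.2 + 0.1*13.0 = -0.9
Step 4: y^k = -0.9, reduced costs: (17.4, 12.4)
  x^k = (0.0, 0.0), subgradient = b - a^T x = 13.0
  y^{k+1} = -0.9 + 0.1*13.0 = 0.4
Dual objective at y_4 = 0.4: reduced costs (9.6, 4.6), box minimizer x = (0.0, 0.0)
g(y_4) = b*y + (c1 - a1*y)*x1 + (c2 - a2*y)*x2 = 13*0.4 + 9.6*0.0 + 4.6*0.0 = 5.2 + 0.0 + 0.0 = 5.2


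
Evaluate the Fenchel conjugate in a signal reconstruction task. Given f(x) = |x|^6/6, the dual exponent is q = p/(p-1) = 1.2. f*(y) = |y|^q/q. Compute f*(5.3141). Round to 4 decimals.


The conjugate exponent q satisfies 1/p + 1/q = 1.
p = 6, so q = 6/(6 - 1) = 1.2
|y|^q = 5.3141^1.2 = 7.4219
f*(5.3141) = 7.4219 / 1.2 = 6.1849


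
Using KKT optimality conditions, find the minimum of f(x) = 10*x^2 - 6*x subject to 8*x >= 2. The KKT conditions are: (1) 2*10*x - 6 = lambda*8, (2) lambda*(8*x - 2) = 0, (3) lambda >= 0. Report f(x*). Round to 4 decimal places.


Step 1: Try lambda = 0 (constraint inactive).
Stationarity: 2*10*x - 6 = 0
x* = 6/(2*10) = 0.3
Check constraint: 8*0.3 = 2.4 >= 2 -- satisfied.
Step 2: Compute optimal value.
f(x*) = 10*0.3^2 - 6*0.3 = -0.9


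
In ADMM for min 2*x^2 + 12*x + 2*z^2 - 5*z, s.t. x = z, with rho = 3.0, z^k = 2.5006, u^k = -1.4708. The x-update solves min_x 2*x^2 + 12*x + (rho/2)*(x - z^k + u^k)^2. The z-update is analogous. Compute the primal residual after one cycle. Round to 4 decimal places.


ADMM iteration with rho = 3.0, z^k = 2.5006, u^k = -1.4708
Step 1: x-update.
Minimize 2*x^2 + 12*x + (3.0/2)*(x - 2.5006 - 1.4708)^2
FOC: (2*2 + 3.0)*x = -12 + 3.0*(2.5006 + 1.4708)
x^{k+1} = -0.0123
Step 2: z-update.
Minimize 2*z^2 - 5*z + (3.0/2)*(-0.0123 - z - 1.4708)^2
FOC: (2*2 + 3.0)*z = 5 + 3.0*(-0.0123 - 1.4708)
z^{k+1} = 0.0787
Step 3: u-update.
u^{k+1} = -1.4708 - 0.0123 - 0.0787 = -1.5617
Step 4: Primal residual = |-0.0123 - 0.0787| = 0.0909


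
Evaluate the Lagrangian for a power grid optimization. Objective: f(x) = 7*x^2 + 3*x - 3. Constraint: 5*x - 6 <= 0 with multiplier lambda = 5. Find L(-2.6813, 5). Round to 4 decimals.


Step 1: Evaluate f(x).
f(-2.6813) = 7*(-2.6813)^2 + 3*(-2.6813) - 3 = 39.2817
Step 2: Evaluate g(x).
g(-2.6813) = 5*-2.6813 - 6 = -19.4065
Step 3: Compute Lagrangian.
L = 39.2817 + 5*-19.4065 = -57.7508


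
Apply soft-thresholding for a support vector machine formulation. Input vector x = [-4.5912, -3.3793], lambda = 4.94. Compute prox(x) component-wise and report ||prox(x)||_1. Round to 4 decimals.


Soft-thresholding with lambda = 4.94:
prox(-4.5912) = sign(-4.5912)*max(|-4.5912| - 4.94, 0) = 0.0
prox(-3.3793) = sign(-3.3793)*max(|-3.3793| - 4.94, 0) = 0.0
prox(x) = [0.0, 0.0]
||prox(x)||_1 = 0.0 + 0.0 = 0.0


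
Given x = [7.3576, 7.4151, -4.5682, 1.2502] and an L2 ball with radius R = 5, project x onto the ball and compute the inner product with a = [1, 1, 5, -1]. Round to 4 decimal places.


Step 1: Compute ||x|| (intermediates to 6 decimals).
||x|| = sqrt(7.3576^2 + 7.4151^2 + (-4.5682)^2 + 1.2502^2) = 11.4695
Step 2: Project.
Since ||x|| > R, scale = R/||x|| = 5/11.4695 = 0.435939, proj(x) = scale * x
proj(x) = [3.207465, 3.232531, -1.991457, 0.545011]
Step 3: Dot product.
a^T * proj(x) = 1*3.207465 + 1*3.232531 + 5*(-1.991457) - 1*0.545011 = -4.0623


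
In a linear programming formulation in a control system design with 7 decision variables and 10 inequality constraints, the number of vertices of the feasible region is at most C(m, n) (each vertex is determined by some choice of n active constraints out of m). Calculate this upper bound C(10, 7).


Each vertex corresponds to some choice of n active constraints out of m, so the number of vertices is at most C(m, n) = m! / (n!(m-n)!).
m = 10, n = 7
Numerator: 10 * 9 * 8 * 7 * 6 * 5 * 4
Denominator: 7! = 5040
C(10, 7) = 120


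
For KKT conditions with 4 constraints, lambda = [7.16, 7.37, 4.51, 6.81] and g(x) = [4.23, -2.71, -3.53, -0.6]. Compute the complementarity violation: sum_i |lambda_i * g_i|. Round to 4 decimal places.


KKT complementary slackness check:
lambda_1 * g_1 = 7.16 * 4.23 = 30.2868
lambda_2 * g_2 = 7.37 * -2.71 = -19.9727
lambda_3 * g_3 = 4.51 * -3.53 = -15.9203
lambda_4 * g_4 = 6.81 * -0.6 = -4.086
Total violation = 30.2868 + 19.9727 + 15.9203 + 4.086 = 70.2658


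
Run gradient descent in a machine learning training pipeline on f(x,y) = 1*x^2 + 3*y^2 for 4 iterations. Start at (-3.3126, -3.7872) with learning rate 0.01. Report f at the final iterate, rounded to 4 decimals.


Gradient descent on f(x,y) = 1*x^2 + 3*y^2.
Starting point: (-3.3126, -3.7872), alpha = 0.01
Step 1: grad_x = 2*1*-3.3126 = -6.6252, grad_y = 2*3*-3.7872 = -22.7232
  x_1 = -3.3126 - 0.01*-6.6252 = -3.2463
  y_1 = -3.7872 - 0.01*-22.7232 = -3.56
Step 2: grad_x = 2*1*-3.2463 = -6.4927, grad_y = 2*3*-3.56 = -21.3598
  x_2 = -3.2463 - 0.01*-6.4927 = -3.1814
  y_2 = -3.56 - 0.01*-21.3598 = -3.3464
Step 3: grad_x = 2*1*-3.1814 = -6.3628, grad_y = 2*3*-3.3464 = -20.0782
  x_3 = -3.1814 - 0.01*-6.3628 = -3.1178
  y_3 = -3.3464 - 0.01*-20.0782 = -3.1456
Step 4: grad_x = 2*1*-3.1178 = -6.2356, grad_y = 2*3*-3.1456 = -18.8735
  x_4 = -3.1178 - 0.01*-6.2356 = -3.0554
  y_4 = -3.1456 - 0.01*-18.8735 = -2.9569
f(-3.0554, -2.9569) = 1*(-3.0554)^2 + 3*(-2.9569)^2 = 35.5646


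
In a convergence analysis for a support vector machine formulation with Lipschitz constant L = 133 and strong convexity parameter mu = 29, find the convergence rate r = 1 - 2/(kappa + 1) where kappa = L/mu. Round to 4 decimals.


Step 1: Compute the condition number.
kappa = L/mu = 133/29 = 4.5862
Step 2: Compute the convergence rate.
r = 1 - 2/(kappa + 1) = 1 - 2*mu/(L + mu) = (L - mu)/(L + mu) = 104/162 = 0.642


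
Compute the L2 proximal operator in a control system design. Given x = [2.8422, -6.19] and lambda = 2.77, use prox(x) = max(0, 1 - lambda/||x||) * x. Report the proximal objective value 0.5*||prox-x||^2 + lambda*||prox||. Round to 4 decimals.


Step 1: Compute ||x||.
||x|| = 6.8113
Step 2: Compute scaling factor.
scale = max(0, 1 - 2.77/6.8113) = 0.5933
Step 3: prox(x) = [1.6863, -3.6727]
||prox(x)|| = 4.0413
Step 4: Proximal objective.
0.5*||prox-x||^2 = 3.8365
lambda*||prox|| = 11.1944
Total = 15.0309


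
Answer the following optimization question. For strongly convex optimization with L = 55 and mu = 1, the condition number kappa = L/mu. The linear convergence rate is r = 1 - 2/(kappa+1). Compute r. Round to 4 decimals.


Step 1: Compute the condition number.
kappa = L/mu = 55/1 = 55.0
Step 2: Compute the convergence rate.
r = 1 - 2/(kappa + 1) = 1 - 2*mu/(L + mu) = (L - mu)/(L + mu) = 54/56 = 0.9643


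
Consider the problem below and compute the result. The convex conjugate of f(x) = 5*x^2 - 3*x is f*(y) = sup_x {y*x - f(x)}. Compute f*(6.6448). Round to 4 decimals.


f*(y) = sup_x {y*x - a*x^2 - b*x} = sup_x {(y-b)*x - a*x^2}
FOC: (y - b) - 2a*x = 0 => x* = (y - b)/(2a)
x* = (6.6448 + 3)/(2*5) = 0.9645
f*(6.6448) = (y-b)^2/(4a) = (6.6448 + 3)^2/(4*5)
= 93.0222/20 = 4.6511


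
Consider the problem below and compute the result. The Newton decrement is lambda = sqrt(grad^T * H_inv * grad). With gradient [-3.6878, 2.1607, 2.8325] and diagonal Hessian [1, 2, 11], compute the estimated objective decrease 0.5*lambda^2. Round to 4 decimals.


Step 1: H is diagonal, so H^(-1) * g = [-3.6878, 1.0804, 0.2575].
Step 2: g^T H^(-1) g = sum_i g_i^2 / H_ii
  = (-3.6878)^2/1 + (2.1607)^2/2 + (2.8325)^2/11
  = 13.5999 + 2.3343 + 0.7294 = 16.6635
Step 3: Objective decrease = 0.5 * g^T H^(-1) g = 8.3318


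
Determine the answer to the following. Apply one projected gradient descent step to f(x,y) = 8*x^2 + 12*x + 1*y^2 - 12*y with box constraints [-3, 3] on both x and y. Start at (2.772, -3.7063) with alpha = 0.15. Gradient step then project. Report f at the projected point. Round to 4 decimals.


Step 1: Compute gradient at (2.772, -3.7063).
grad_x = 2*8*2.772 + 12 = 56.352
grad_y = 2*1*-3.7063 - 12 = -19.4126
Step 2: Gradient step.
x_raw = 2.772 - 0.15*56.352 = -5.6808
y_raw = -3.7063 - 0.15*-19.4126 = -0.7944
Step 3: Project onto [-3, 3].
x_proj = clip(-5.6808) = -3.0
y_proj = clip(-0.7944) = -0.7944
Step 4: Evaluate f.
f(-3.0, -0.7944) = 46.164


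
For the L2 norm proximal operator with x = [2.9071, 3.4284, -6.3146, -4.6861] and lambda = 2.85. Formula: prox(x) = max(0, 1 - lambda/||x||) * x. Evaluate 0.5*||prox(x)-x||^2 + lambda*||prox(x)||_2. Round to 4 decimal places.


Step 1: Compute ||x||.
||x|| = 9.0575
Step 2: Compute scaling factor.
scale = max(0, 1 - 2.85/9.0575) = 0.6853
Step 3: prox(x) = [1.9924, 2.3496, -4.3277, -3.2116]
||prox(x)|| = 6.2075
Step 4: Proximal objective.
0.5*||prox-x||^2 = 4.0613
lambda*||prox|| = 17.6914
Total = 21.7527


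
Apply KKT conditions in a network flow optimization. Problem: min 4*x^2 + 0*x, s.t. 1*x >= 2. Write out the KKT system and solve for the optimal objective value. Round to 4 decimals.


Step 1: Try lambda = 0 (constraint inactive).
x_unc = 0/(2*4) = 0.0
Check: 1*0.0 = 0.0 < 2 -- violated!
Step 2: Constraint must be active: 1*x = 2
x* = 2/1 = 2.0
lambda = (2*4*2.0 + 0)/1 = 16.0
Step 3: Compute optimal value.
f(x*) = 4*2.0^2 + 0*2.0 = 16.0


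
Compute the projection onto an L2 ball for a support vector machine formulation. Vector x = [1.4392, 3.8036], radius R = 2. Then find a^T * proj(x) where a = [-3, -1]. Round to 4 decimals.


Step 1: Compute ||x|| (intermediates to 6 decimals).
||x|| = sqrt(1.4392^2 + 3.8036^2) = 4.066776
Step 2: Project.
Since ||x|| > R, scale = R/||x|| = 2/4.066776 = 0.49179, proj(x) = scale * x
proj(x) = [0.707784, 1.870572]
Step 3: Dot product.
a^T * proj(x) = -3*0.707784 - 1*1.870572 = -3.9939


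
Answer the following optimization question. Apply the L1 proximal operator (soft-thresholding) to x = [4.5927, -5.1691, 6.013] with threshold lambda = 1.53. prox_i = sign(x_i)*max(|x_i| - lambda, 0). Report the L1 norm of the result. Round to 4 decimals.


Soft-thresholding with lambda = 1.53:
prox(4.5927) = sign(4.5927)*max(|4.5927| - 1.53, 0) = 3.0627
prox(-5.1691) = sign(-5.1691)*max(|-5.1691| - 1.53, 0) = -3.6391
prox(6.013) = sign(6.013)*max(|6.013| - 1.53, 0) = 4.483
prox(x) = [3.0627, -3.6391, 4.483]
||prox(x)||_1 = 3.0627 + 3.6391 + 4.483 = 11.1848


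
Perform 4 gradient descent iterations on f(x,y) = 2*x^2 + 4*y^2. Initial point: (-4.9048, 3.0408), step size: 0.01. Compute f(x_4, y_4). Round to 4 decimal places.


Gradient descent on f(x,y) = 2*x^2 + 4*y^2.
Starting point: (-4.9048, 3.0408), alpha = 0.01
Step 1: grad_x = 2*2*-4.9048 = -19.6192, grad_y = 2*4*3.0408 = 24.3264
  x_1 = -4.9048 - 0.01*-19.6192 = -4.7086
  y_1 = 3.0408 - 0.01*24.3264 = 2.7975
Step 2: grad_x = 2*2*-4.7086 = -18.8344, grad_y = 2*4*2.7975 = 22.3803
  x_2 = -4.7086 - 0.01*-18.8344 = -4.5203
  y_2 = 2.7975 - 0.01*22.3803 = 2.5737
Step 3: grad_x = 2*2*-4.5203 = -18.0811, grad_y = 2*4*2.5737 = 20.5899
  x_3 = -4.5203 - 0.01*-18.0811 = -4.3395
  y_3 = 2.5737 - 0.01*20.5899 = 2.3678
Step 4: grad_x = 2*2*-4.3395 = -17.3578, grad_y = 2*4*2.3678 = 18.9427
  x_4 = -4.3395 - 0.01*-17.3578 = -4.1659
  y_4 = 2.3678 - 0.01*18.9427 = 2.1784
f(-4.1659, 2.1784) = 2*(-4.1659)^2 + 4*2.1784^2 = 53.6909


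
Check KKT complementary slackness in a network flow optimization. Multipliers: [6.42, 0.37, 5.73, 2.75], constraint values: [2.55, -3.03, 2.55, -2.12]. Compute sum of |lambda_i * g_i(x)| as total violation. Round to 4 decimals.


KKT complementary slackness check:
lambda_1 * g_1 = 6.42 * 2.55 = 16.371
lambda_2 * g_2 = 0.37 * -3.03 = -1.1211
lambda_3 * g_3 = 5.73 * 2.55 = 14.6115
lambda_4 * g_4 = 2.75 * -2.12 = -5.83
Total violation = 16.371 + 1.1211 + 14.6115 + 5.83 = 37.9336


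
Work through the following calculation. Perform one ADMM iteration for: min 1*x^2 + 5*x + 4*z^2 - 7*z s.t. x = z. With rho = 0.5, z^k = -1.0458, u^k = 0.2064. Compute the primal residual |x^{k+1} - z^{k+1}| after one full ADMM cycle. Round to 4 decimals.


ADMM iteration with rho = 0.5, z^k = -1.0458, u^k = 0.2064
Step 1: x-update.
Minimize 1*x^2 + 5*x + (0.5/2)*(x + 1.0458 + 0.2064)^2
FOC: (2*1 + 0.5)*x = -5 + 0.5*(-1.0458 - 0.2064)
x^{k+1} = -2.2504
Step 2: z-update.
Minimize 4*z^2 - 7*z + (0.5/2)*(-2.2504 - z + 0.2064)^2
FOC: (2*4 + 0.5)*z = 7 + 0.5*(-2.2504 + 0.2064)
z^{k+1} = 0.7033
Step 3: u-update.
u^{k+1} = 0.2064 - 2.2504 - 0.7033 = -2.7473
Step 4: Primal residual = |-2.2504 - 0.7033| = 2.9537


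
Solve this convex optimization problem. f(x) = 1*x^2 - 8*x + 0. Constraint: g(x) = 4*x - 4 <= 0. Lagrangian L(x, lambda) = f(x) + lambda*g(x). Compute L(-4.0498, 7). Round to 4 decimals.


Step 1: Evaluate f(x).
f(-4.0498) = 1*(-4.0498)^2 - 8*(-4.0498) + 0 = 48.7993
Step 2: Evaluate g(x).
g(-4.0498) = 4*-4.0498 - 4 = -20.1992
Step 3: Compute Lagrangian.
L = 48.7993 + 7*-20.1992 = -92.5951


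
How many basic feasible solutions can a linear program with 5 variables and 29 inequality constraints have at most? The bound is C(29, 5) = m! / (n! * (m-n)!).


Each vertex corresponds to some choice of n active constraints out of m, so the number of vertices is at most C(m, n) = m! / (n!(m-n)!).
m = 29, n = 5
Numerator: 29 * 28 * 27 * 26 * 25
Denominator: 5! = 120
C(29, 5) = 118755


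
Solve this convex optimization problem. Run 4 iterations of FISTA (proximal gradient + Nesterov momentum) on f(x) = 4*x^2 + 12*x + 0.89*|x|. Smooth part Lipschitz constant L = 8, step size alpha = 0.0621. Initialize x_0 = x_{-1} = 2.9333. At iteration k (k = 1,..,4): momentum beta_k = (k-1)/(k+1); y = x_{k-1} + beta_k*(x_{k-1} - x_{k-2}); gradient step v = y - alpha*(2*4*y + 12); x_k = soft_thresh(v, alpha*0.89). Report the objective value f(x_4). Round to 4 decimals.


FISTA on f(x) = 4*x^2 + 12*x + 0.89*|x|
L = 8, alpha = 0.0621
Iteration 1: beta = 0.0, y = 2.9333 + 0.0*(2.9333 - 2.9333) = 2.9333
  grad(y) = 35.4664, v = y - alpha*grad = 0.7308
  prox(v) = soft_thresh(0.7308, 0.0553) = 0.6756
Iteration 2: beta = 0.3333, y = 0.6756 + 0.3333*(0.6756 - 2.9333) = -0.077
  grad(y) = 11.3839, v = y - alpha*grad = -0.784
  prox(v) = soft_thresh(-0.784, 0.0553) = -0.7287
Iteration 3: beta = 0.5, y = -0.7287 + 0.5*(-0.7287 - 0.6756) = -1.4308
  grad(y) = 0.5535, v = y - alpha*grad = -1.4652
  prox(v) = soft_thresh(-1.4652, 0.0553) = -1.4099
Iteration 4: beta = 0.6, y = -1.4099 + 0.6*(-1.4099 + 0.7287) = -1.8187
  grad(y) = -2.5492, v = y - alpha*grad = -1.6603
  prox(v) = soft_thresh(-1.6603, 0.0553) = -1.6051
f(x_4) = 4*(-1.6051)^2 + 12*(-1.6051) + 0.89*|-1.6051| = -7.5273


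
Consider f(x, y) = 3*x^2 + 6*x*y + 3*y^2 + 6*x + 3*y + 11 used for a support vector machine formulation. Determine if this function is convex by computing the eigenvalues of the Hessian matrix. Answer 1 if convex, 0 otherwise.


The Hessian of f(x,y) = 3*x^2 + 6*x*y + 3*y^2 + 6*x + 3*y + 11 is:
H = [[6, 6], [6, 6]]
Trace = 6 + 6 = 12
Determinant = 6*6 - (6)^2 = 0
Discriminant = (12)^2 - 4*0 = 144.0
Eigenvalues: lambda_1 = 0.0, lambda_2 = 12.0
The function is convex.

1


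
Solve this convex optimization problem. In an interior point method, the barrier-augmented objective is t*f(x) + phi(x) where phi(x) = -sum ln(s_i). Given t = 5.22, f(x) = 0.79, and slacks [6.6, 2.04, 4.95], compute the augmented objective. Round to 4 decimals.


Step 1: Compute log-barrier.
ln values: [1.8871, 0.7129, 1.5994]
phi = -(1.8871 + 0.7129 + 1.5994) = -4.1994
Step 2: Compute augmented objective.
t*f(x) = 5.22*0.79 = 4.1238
Total = 4.1238 - 4.1994 = -0.0756


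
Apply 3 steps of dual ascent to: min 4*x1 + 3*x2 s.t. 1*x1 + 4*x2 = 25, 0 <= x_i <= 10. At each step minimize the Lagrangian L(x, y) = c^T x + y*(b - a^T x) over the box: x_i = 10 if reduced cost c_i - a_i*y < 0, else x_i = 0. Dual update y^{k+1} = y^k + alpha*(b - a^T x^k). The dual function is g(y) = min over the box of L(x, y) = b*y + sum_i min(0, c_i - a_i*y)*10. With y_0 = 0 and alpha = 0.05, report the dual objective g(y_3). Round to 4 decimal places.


Dual ascent for LP: min 4*x1 + 3*x2, 1*x1 + 4*x2 = 25, 0 <= x_i <= 10
Step 1: y^k = 0.0, reduced costs: (4.0, 3.0)
  x^k = (0.0, 0.0), subgradient = b - a^T x = 25.0
  y^{k+1} = 0.0 + 0.05*25.0 = 1.25
Step 2: y^k = 1.25, reduced costs: (2.75, -2.0)
  x^k = (0.0, 10.0), subgradient = b - a^T x = -15.0
  y^{k+1} = 1.25 + 0.05*-15.0 = 0.5
Step 3: y^k = 0.5, reduced costs: (3.5, 1.0)
  x^k = (0.0, 0.0), subgradient = b - a^T x = 25.0
  y^{k+1} = 0.5 + 0.05*25.0 = 1.75
Dual objective at y_3 = 1.75: reduced costs (2.25, -4.0), box minimizer x = (0.0, 10.0)
g(y_3) = b*y + (c1 - a1*y)*x1 + (c2 - a2*y)*x2 = 25*1.75 + 2.25*0.0 + (-4.0)*10.0 = 43.75 + 0.0 - 40.0 = 3.75


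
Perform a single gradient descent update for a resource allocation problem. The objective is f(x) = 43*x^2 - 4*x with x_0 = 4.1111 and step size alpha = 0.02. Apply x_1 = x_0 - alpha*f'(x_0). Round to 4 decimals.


We compute the gradient at x_0 and apply the update.
f'(x) = 86*x - 4
f'(4.1111) = 86*4.1111 - 4 = 349.5546
x_1 = 4.1111 - 0.02*349.5546 = -2.88


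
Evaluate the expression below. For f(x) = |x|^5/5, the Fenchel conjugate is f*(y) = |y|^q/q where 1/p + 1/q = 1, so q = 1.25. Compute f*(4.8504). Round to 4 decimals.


The conjugate exponent q satisfies 1/p + 1/q = 1.
p = 5, so q = 5/(5 - 1) = 1.25
|y|^q = 4.8504^1.25 = 7.1982
f*(4.8504) = 7.1982 / 1.25 = 5.7585


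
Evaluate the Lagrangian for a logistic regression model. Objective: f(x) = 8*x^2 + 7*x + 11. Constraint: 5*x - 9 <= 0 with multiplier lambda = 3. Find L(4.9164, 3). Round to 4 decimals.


Step 1: Evaluate f(x).
f(4.9164) = 8*4.9164^2 + 7*4.9164 + 11 = 238.7827
Step 2: Evaluate g(x).
g(4.9164) = 5*4.9164 - 9 = 15.582
Step 3: Compute Lagrangian.
L = 238.7827 + 3*15.582 = 285.5287


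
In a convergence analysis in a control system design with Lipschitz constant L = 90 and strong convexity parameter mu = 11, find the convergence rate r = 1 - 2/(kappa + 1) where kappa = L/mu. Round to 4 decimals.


Step 1: Compute the condition number.
kappa = L/mu = 90/11 = 8.1818
Step 2: Compute the convergence rate.
r = 1 - 2/(kappa + 1) = 1 - 2*mu/(L + mu) = (L - mu)/(L + mu) = 79/101 = 0.7822


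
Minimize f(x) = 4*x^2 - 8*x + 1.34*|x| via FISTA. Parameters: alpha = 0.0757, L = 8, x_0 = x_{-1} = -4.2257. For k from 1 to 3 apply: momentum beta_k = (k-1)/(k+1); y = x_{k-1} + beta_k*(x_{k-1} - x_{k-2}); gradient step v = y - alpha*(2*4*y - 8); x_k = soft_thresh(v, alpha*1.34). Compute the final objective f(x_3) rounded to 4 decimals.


FISTA on f(x) = 4*x^2 - 8*x + 1.34*|x|
L = 8, alpha = 0.0757
Iteration 1: beta = 0.0, y = -4.2257 + 0.0*(-4.2257 + 4.2257) = -4.2257
  grad(y) = -41.8056, v = y - alpha*grad = -1.061
  prox(v) = soft_thresh(-1.061, 0.1014) = -0.9596
Iteration 2: beta = 0.3333, y = -0.9596 + 0.3333*(-0.9596 + 4.2257) = 0.1291
  grad(y) = -6.967, v = y - alpha*grad = 0.6565
  prox(v) = soft_thresh(0.6565, 0.1014) = 0.5551
Iteration 3: beta = 0.5, y = 0.5551 + 0.5*(0.5551 + 0.9596) = 1.3124
  grad(y) = 2.4994, v = y - alpha*grad = 1.1232
  prox(v) = soft_thresh(1.1232, 0.1014) = 1.0218
f(x_3) = 4*1.0218^2 - 8*1.0218 + 1.34*|1.0218| = -2.6289


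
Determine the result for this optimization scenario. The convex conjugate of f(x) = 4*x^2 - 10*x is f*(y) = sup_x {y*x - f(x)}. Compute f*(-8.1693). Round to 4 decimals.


f*(y) = sup_x {y*x - a*x^2 - b*x} = sup_x {(y-b)*x - a*x^2}
FOC: (y - b) - 2a*x = 0 => x* = (y - b)/(2a)
x* = (-8.1693 + 10)/(2*4) = 0.2288
f*(-8.1693) = (y-b)^2/(4a) = (-8.1693 + 10)^2/(4*4)
= 3.3515/16 = 0.2095


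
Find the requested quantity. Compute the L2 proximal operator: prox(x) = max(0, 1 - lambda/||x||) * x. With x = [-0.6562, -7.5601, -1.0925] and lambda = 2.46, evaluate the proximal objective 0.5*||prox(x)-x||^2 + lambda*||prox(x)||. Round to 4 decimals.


Step 1: Compute ||x||.
||x|| = 7.6668
Step 2: Compute scaling factor.
scale = max(0, 1 - 2.46/7.6668) = 0.6791
Step 3: prox(x) = [-0.4456, -5.1343, -0.742]
||prox(x)|| = 5.2068
Step 4: Proximal objective.
0.5*||prox-x||^2 = 3.0258
lambda*||prox|| = 12.8087
Total = 15.8344


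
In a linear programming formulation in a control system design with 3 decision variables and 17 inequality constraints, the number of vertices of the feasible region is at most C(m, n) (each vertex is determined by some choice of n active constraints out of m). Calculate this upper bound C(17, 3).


Each vertex corresponds to some choice of n active constraints out of m, so the number of vertices is at most C(m, n) = m! / (n!(m-n)!).
m = 17, n = 3
Numerator: 17 * 16 * 15
Denominator: 3! = 6
C(17, 3) = 680
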